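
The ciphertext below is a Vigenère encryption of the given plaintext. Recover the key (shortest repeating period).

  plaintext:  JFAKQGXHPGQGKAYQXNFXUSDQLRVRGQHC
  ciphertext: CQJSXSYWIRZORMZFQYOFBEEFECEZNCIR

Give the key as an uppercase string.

TLJIHMBP

  i= 0: C-J = 19 → T
  i= 1: Q-F = 11 → L
  i= 2: J-A =  9 → J
  i= 3: S-K =  8 → I
  i= 4: X-Q =  7 → H
  i= 5: S-G = 12 → M
  i= 6: Y-X =  1 → B
  i= 7: W-H = 15 → P
  i= 8: I-P = 19 → T
  i= 9: R-G = 11 → L
  i=10: Z-Q =  9 → J
  i=11: O-G =  8 → I
  i=12: R-K =  7 → H
  i=13: M-A = 12 → M
  i=14: Z-Y =  1 → B
  i=15: F-Q = 15 → P
  i=16: Q-X = 19 → T
  i=17: Y-N = 11 → L
  i=18: O-F =  9 → J
  i=19: F-X =  8 → I
  i=20: B-U =  7 → H
  i=21: E-S = 12 → M
  i=22: E-D =  1 → B
  i=23: F-Q = 15 → P
  i=24: E-L = 19 → T
  i=25: C-R = 11 → L
  i=26: E-V =  9 → J
  i=27: Z-R =  8 → I
  i=28: N-G =  7 → H
  i=29: C-Q = 12 → M
  i=30: I-H =  1 → B
  i=31: R-C = 15 → P
  shifts repeat with period 8: TLJIHMBP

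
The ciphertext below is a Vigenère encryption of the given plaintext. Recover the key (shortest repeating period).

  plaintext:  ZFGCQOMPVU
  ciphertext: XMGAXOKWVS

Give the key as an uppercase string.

  i= 0: X-Z = 24 → Y
  i= 1: M-F =  7 → H
  i= 2: G-G =  0 → A
  i= 3: A-C = 24 → Y
  i= 4: X-Q =  7 → H
  i= 5: O-O =  0 → A
  i= 6: K-M = 24 → Y
  i= 7: W-P =  7 → H
  i= 8: V-V =  0 → A
  i= 9: S-U = 24 → Y
  shifts repeat with period 3: YHA

YHA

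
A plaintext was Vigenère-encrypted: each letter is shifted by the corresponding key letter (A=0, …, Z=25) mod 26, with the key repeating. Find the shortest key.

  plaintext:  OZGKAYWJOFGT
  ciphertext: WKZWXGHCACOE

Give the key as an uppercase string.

  i= 0: W-O =  8 → I
  i= 1: K-Z = 11 → L
  i= 2: Z-G = 19 → T
  i= 3: W-K = 12 → M
  i= 4: X-A = 23 → X
  i= 5: G-Y =  8 → I
  i= 6: H-W = 11 → L
  i= 7: C-J = 19 → T
  i= 8: A-O = 12 → M
  i= 9: C-F = 23 → X
  i=10: O-G =  8 → I
  i=11: E-T = 11 → L
  shifts repeat with period 5: ILTMX

ILTMX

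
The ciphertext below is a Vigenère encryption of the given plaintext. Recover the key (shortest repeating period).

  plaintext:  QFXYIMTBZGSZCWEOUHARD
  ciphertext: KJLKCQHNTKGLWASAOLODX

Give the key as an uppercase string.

UEOM

  i= 0: K-Q = 20 → U
  i= 1: J-F =  4 → E
  i= 2: L-X = 14 → O
  i= 3: K-Y = 12 → M
  i= 4: C-I = 20 → U
  i= 5: Q-M =  4 → E
  i= 6: H-T = 14 → O
  i= 7: N-B = 12 → M
  i= 8: T-Z = 20 → U
  i= 9: K-G =  4 → E
  i=10: G-S = 14 → O
  i=11: L-Z = 12 → M
  i=12: W-C = 20 → U
  i=13: A-W =  4 → E
  i=14: S-E = 14 → O
  i=15: A-O = 12 → M
  i=16: O-U = 20 → U
  i=17: L-H =  4 → E
  i=18: O-A = 14 → O
  i=19: D-R = 12 → M
  i=20: X-D = 20 → U
  shifts repeat with period 4: UEOM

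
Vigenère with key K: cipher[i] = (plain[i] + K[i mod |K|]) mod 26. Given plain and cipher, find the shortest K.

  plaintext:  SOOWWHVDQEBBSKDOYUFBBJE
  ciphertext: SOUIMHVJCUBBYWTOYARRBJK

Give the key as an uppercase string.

  i= 0: S-S =  0 → A
  i= 1: O-O =  0 → A
  i= 2: U-O =  6 → G
  i= 3: I-W = 12 → M
  i= 4: M-W = 16 → Q
  i= 5: H-H =  0 → A
  i= 6: V-V =  0 → A
  i= 7: J-D =  6 → G
  i= 8: C-Q = 12 → M
  i= 9: U-E = 16 → Q
  i=10: B-B =  0 → A
  i=11: B-B =  0 → A
  i=12: Y-S =  6 → G
  i=13: W-K = 12 → M
  i=14: T-D = 16 → Q
  i=15: O-O =  0 → A
  i=16: Y-Y =  0 → A
  i=17: A-U =  6 → G
  i=18: R-F = 12 → M
  i=19: R-B = 16 → Q
  i=20: B-B =  0 → A
  i=21: J-J =  0 → A
  i=22: K-E =  6 → G
  shifts repeat with period 5: AAGMQ

AAGMQ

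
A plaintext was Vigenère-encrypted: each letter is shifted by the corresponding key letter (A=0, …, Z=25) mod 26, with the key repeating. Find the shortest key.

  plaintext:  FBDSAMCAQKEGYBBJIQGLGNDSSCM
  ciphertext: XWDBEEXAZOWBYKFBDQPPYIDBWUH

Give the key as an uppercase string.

  i= 0: X-F = 18 → S
  i= 1: W-B = 21 → V
  i= 2: D-D =  0 → A
  i= 3: B-S =  9 → J
  i= 4: E-A =  4 → E
  i= 5: E-M = 18 → S
  i= 6: X-C = 21 → V
  i= 7: A-A =  0 → A
  i= 8: Z-Q =  9 → J
  i= 9: O-K =  4 → E
  i=10: W-E = 18 → S
  i=11: B-G = 21 → V
  i=12: Y-Y =  0 → A
  i=13: K-B =  9 → J
  i=14: F-B =  4 → E
  i=15: B-J = 18 → S
  i=16: D-I = 21 → V
  i=17: Q-Q =  0 → A
  i=18: P-G =  9 → J
  i=19: P-L =  4 → E
  i=20: Y-G = 18 → S
  i=21: I-N = 21 → V
  i=22: D-D =  0 → A
  i=23: B-S =  9 → J
  i=24: W-S =  4 → E
  i=25: U-C = 18 → S
  i=26: H-M = 21 → V
  shifts repeat with period 5: SVAJE

SVAJE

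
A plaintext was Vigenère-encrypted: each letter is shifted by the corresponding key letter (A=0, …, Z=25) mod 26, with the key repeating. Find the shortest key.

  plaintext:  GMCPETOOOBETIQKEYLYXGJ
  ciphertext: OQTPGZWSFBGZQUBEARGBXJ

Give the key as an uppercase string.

IERACG

  i= 0: O-G =  8 → I
  i= 1: Q-M =  4 → E
  i= 2: T-C = 17 → R
  i= 3: P-P =  0 → A
  i= 4: G-E =  2 → C
  i= 5: Z-T =  6 → G
  i= 6: W-O =  8 → I
  i= 7: S-O =  4 → E
  i= 8: F-O = 17 → R
  i= 9: B-B =  0 → A
  i=10: G-E =  2 → C
  i=11: Z-T =  6 → G
  i=12: Q-I =  8 → I
  i=13: U-Q =  4 → E
  i=14: B-K = 17 → R
  i=15: E-E =  0 → A
  i=16: A-Y =  2 → C
  i=17: R-L =  6 → G
  i=18: G-Y =  8 → I
  i=19: B-X =  4 → E
  i=20: X-G = 17 → R
  i=21: J-J =  0 → A
  shifts repeat with period 6: IERACG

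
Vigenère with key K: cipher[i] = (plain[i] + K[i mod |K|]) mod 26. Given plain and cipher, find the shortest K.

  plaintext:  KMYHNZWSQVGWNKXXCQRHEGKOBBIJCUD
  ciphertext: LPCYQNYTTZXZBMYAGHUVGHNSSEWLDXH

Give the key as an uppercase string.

BDERDOC

  i= 0: L-K =  1 → B
  i= 1: P-M =  3 → D
  i= 2: C-Y =  4 → E
  i= 3: Y-H = 17 → R
  i= 4: Q-N =  3 → D
  i= 5: N-Z = 14 → O
  i= 6: Y-W =  2 → C
  i= 7: T-S =  1 → B
  i= 8: T-Q =  3 → D
  i= 9: Z-V =  4 → E
  i=10: X-G = 17 → R
  i=11: Z-W =  3 → D
  i=12: B-N = 14 → O
  i=13: M-K =  2 → C
  i=14: Y-X =  1 → B
  i=15: A-X =  3 → D
  i=16: G-C =  4 → E
  i=17: H-Q = 17 → R
  i=18: U-R =  3 → D
  i=19: V-H = 14 → O
  i=20: G-E =  2 → C
  i=21: H-G =  1 → B
  i=22: N-K =  3 → D
  i=23: S-O =  4 → E
  i=24: S-B = 17 → R
  i=25: E-B =  3 → D
  i=26: W-I = 14 → O
  i=27: L-J =  2 → C
  i=28: D-C =  1 → B
  i=29: X-U =  3 → D
  i=30: H-D =  4 → E
  shifts repeat with period 7: BDERDOC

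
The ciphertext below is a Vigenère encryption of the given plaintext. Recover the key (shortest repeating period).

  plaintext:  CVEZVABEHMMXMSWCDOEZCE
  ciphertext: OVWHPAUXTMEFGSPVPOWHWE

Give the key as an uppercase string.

  i= 0: O-C = 12 → M
  i= 1: V-V =  0 → A
  i= 2: W-E = 18 → S
  i= 3: H-Z =  8 → I
  i= 4: P-V = 20 → U
  i= 5: A-A =  0 → A
  i= 6: U-B = 19 → T
  i= 7: X-E = 19 → T
  i= 8: T-H = 12 → M
  i= 9: M-M =  0 → A
  i=10: E-M = 18 → S
  i=11: F-X =  8 → I
  i=12: G-M = 20 → U
  i=13: S-S =  0 → A
  i=14: P-W = 19 → T
  i=15: V-C = 19 → T
  i=16: P-D = 12 → M
  i=17: O-O =  0 → A
  i=18: W-E = 18 → S
  i=19: H-Z =  8 → I
  i=20: W-C = 20 → U
  i=21: E-E =  0 → A
  shifts repeat with period 8: MASIUATT

MASIUATT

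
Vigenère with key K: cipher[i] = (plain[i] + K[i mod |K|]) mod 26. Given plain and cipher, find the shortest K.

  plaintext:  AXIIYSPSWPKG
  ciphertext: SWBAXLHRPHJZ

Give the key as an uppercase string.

  i= 0: S-A = 18 → S
  i= 1: W-X = 25 → Z
  i= 2: B-I = 19 → T
  i= 3: A-I = 18 → S
  i= 4: X-Y = 25 → Z
  i= 5: L-S = 19 → T
  i= 6: H-P = 18 → S
  i= 7: R-S = 25 → Z
  i= 8: P-W = 19 → T
  i= 9: H-P = 18 → S
  i=10: J-K = 25 → Z
  i=11: Z-G = 19 → T
  shifts repeat with period 3: SZT

SZT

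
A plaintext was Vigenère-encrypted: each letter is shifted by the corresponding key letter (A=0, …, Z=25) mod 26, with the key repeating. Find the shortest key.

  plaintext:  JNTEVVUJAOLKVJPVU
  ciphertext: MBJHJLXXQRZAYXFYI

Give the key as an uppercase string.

DOQ

  i= 0: M-J =  3 → D
  i= 1: B-N = 14 → O
  i= 2: J-T = 16 → Q
  i= 3: H-E =  3 → D
  i= 4: J-V = 14 → O
  i= 5: L-V = 16 → Q
  i= 6: X-U =  3 → D
  i= 7: X-J = 14 → O
  i= 8: Q-A = 16 → Q
  i= 9: R-O =  3 → D
  i=10: Z-L = 14 → O
  i=11: A-K = 16 → Q
  i=12: Y-V =  3 → D
  i=13: X-J = 14 → O
  i=14: F-P = 16 → Q
  i=15: Y-V =  3 → D
  i=16: I-U = 14 → O
  shifts repeat with period 3: DOQ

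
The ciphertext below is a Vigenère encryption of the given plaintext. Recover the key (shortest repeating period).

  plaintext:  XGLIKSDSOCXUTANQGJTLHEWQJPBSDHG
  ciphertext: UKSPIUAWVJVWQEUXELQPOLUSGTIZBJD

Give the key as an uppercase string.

  i= 0: U-X = 23 → X
  i= 1: K-G =  4 → E
  i= 2: S-L =  7 → H
  i= 3: P-I =  7 → H
  i= 4: I-K = 24 → Y
  i= 5: U-S =  2 → C
  i= 6: A-D = 23 → X
  i= 7: W-S =  4 → E
  i= 8: V-O =  7 → H
  i= 9: J-C =  7 → H
  i=10: V-X = 24 → Y
  i=11: W-U =  2 → C
  i=12: Q-T = 23 → X
  i=13: E-A =  4 → E
  i=14: U-N =  7 → H
  i=15: X-Q =  7 → H
  i=16: E-G = 24 → Y
  i=17: L-J =  2 → C
  i=18: Q-T = 23 → X
  i=19: P-L =  4 → E
  i=20: O-H =  7 → H
  i=21: L-E =  7 → H
  i=22: U-W = 24 → Y
  i=23: S-Q =  2 → C
  i=24: G-J = 23 → X
  i=25: T-P =  4 → E
  i=26: I-B =  7 → H
  i=27: Z-S =  7 → H
  i=28: B-D = 24 → Y
  i=29: J-H =  2 → C
  i=30: D-G = 23 → X
  shifts repeat with period 6: XEHHYC

XEHHYC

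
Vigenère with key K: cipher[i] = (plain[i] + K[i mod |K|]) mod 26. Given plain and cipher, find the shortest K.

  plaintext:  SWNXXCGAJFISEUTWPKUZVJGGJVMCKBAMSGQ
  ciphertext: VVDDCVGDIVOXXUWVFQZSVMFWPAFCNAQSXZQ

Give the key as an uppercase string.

DZQGFTA

  i= 0: V-S =  3 → D
  i= 1: V-W = 25 → Z
  i= 2: D-N = 16 → Q
  i= 3: D-X =  6 → G
  i= 4: C-X =  5 → F
  i= 5: V-C = 19 → T
  i= 6: G-G =  0 → A
  i= 7: D-A =  3 → D
  i= 8: I-J = 25 → Z
  i= 9: V-F = 16 → Q
  i=10: O-I =  6 → G
  i=11: X-S =  5 → F
  i=12: X-E = 19 → T
  i=13: U-U =  0 → A
  i=14: W-T =  3 → D
  i=15: V-W = 25 → Z
  i=16: F-P = 16 → Q
  i=17: Q-K =  6 → G
  i=18: Z-U =  5 → F
  i=19: S-Z = 19 → T
  i=20: V-V =  0 → A
  i=21: M-J =  3 → D
  i=22: F-G = 25 → Z
  i=23: W-G = 16 → Q
  i=24: P-J =  6 → G
  i=25: A-V =  5 → F
  i=26: F-M = 19 → T
  i=27: C-C =  0 → A
  i=28: N-K =  3 → D
  i=29: A-B = 25 → Z
  i=30: Q-A = 16 → Q
  i=31: S-M =  6 → G
  i=32: X-S =  5 → F
  i=33: Z-G = 19 → T
  i=34: Q-Q =  0 → A
  shifts repeat with period 7: DZQGFTA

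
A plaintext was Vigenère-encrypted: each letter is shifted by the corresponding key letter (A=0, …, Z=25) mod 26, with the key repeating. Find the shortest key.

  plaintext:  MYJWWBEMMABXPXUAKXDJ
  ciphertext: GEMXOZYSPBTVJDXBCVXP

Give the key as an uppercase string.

  i= 0: G-M = 20 → U
  i= 1: E-Y =  6 → G
  i= 2: M-J =  3 → D
  i= 3: X-W =  1 → B
  i= 4: O-W = 18 → S
  i= 5: Z-B = 24 → Y
  i= 6: Y-E = 20 → U
  i= 7: S-M =  6 → G
  i= 8: P-M =  3 → D
  i= 9: B-A =  1 → B
  i=10: T-B = 18 → S
  i=11: V-X = 24 → Y
  i=12: J-P = 20 → U
  i=13: D-X =  6 → G
  i=14: X-U =  3 → D
  i=15: B-A =  1 → B
  i=16: C-K = 18 → S
  i=17: V-X = 24 → Y
  i=18: X-D = 20 → U
  i=19: P-J =  6 → G
  shifts repeat with period 6: UGDBSY

UGDBSY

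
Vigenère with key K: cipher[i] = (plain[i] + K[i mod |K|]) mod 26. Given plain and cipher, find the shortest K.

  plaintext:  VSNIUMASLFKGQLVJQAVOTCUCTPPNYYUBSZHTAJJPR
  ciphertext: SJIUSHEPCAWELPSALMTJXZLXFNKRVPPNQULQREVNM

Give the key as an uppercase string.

  i= 0: S-V = 23 → X
  i= 1: J-S = 17 → R
  i= 2: I-N = 21 → V
  i= 3: U-I = 12 → M
  i= 4: S-U = 24 → Y
  i= 5: H-M = 21 → V
  i= 6: E-A =  4 → E
  i= 7: P-S = 23 → X
  i= 8: C-L = 17 → R
  i= 9: A-F = 21 → V
  i=10: W-K = 12 → M
  i=11: E-G = 24 → Y
  i=12: L-Q = 21 → V
  i=13: P-L =  4 → E
  i=14: S-V = 23 → X
  i=15: A-J = 17 → R
  i=16: L-Q = 21 → V
  i=17: M-A = 12 → M
  i=18: T-V = 24 → Y
  i=19: J-O = 21 → V
  i=20: X-T =  4 → E
  i=21: Z-C = 23 → X
  i=22: L-U = 17 → R
  i=23: X-C = 21 → V
  i=24: F-T = 12 → M
  i=25: N-P = 24 → Y
  i=26: K-P = 21 → V
  i=27: R-N =  4 → E
  i=28: V-Y = 23 → X
  i=29: P-Y = 17 → R
  i=30: P-U = 21 → V
  i=31: N-B = 12 → M
  i=32: Q-S = 24 → Y
  i=33: U-Z = 21 → V
  i=34: L-H =  4 → E
  i=35: Q-T = 23 → X
  i=36: R-A = 17 → R
  i=37: E-J = 21 → V
  i=38: V-J = 12 → M
  i=39: N-P = 24 → Y
  i=40: M-R = 21 → V
  shifts repeat with period 7: XRVMYVE

XRVMYVE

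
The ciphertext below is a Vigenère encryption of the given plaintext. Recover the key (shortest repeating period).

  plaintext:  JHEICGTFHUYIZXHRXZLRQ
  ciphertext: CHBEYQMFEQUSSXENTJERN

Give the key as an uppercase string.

  i= 0: C-J = 19 → T
  i= 1: H-H =  0 → A
  i= 2: B-E = 23 → X
  i= 3: E-I = 22 → W
  i= 4: Y-C = 22 → W
  i= 5: Q-G = 10 → K
  i= 6: M-T = 19 → T
  i= 7: F-F =  0 → A
  i= 8: E-H = 23 → X
  i= 9: Q-U = 22 → W
  i=10: U-Y = 22 → W
  i=11: S-I = 10 → K
  i=12: S-Z = 19 → T
  i=13: X-X =  0 → A
  i=14: E-H = 23 → X
  i=15: N-R = 22 → W
  i=16: T-X = 22 → W
  i=17: J-Z = 10 → K
  i=18: E-L = 19 → T
  i=19: R-R =  0 → A
  i=20: N-Q = 23 → X
  shifts repeat with period 6: TAXWWK

TAXWWK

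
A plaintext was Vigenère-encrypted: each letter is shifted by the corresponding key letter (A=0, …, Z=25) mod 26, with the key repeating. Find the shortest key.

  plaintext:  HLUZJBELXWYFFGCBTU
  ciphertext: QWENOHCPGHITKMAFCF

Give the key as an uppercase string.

JLKOFGYE

  i= 0: Q-H =  9 → J
  i= 1: W-L = 11 → L
  i= 2: E-U = 10 → K
  i= 3: N-Z = 14 → O
  i= 4: O-J =  5 → F
  i= 5: H-B =  6 → G
  i= 6: C-E = 24 → Y
  i= 7: P-L =  4 → E
  i= 8: G-X =  9 → J
  i= 9: H-W = 11 → L
  i=10: I-Y = 10 → K
  i=11: T-F = 14 → O
  i=12: K-F =  5 → F
  i=13: M-G =  6 → G
  i=14: A-C = 24 → Y
  i=15: F-B =  4 → E
  i=16: C-T =  9 → J
  i=17: F-U = 11 → L
  shifts repeat with period 8: JLKOFGYE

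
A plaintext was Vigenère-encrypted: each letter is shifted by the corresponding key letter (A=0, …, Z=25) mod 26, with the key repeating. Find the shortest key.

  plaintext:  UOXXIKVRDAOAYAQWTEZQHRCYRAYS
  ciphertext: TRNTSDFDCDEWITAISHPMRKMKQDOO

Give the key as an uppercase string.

  i= 0: T-U = 25 → Z
  i= 1: R-O =  3 → D
  i= 2: N-X = 16 → Q
  i= 3: T-X = 22 → W
  i= 4: S-I = 10 → K
  i= 5: D-K = 19 → T
  i= 6: F-V = 10 → K
  i= 7: D-R = 12 → M
  i= 8: C-D = 25 → Z
  i= 9: D-A =  3 → D
  i=10: E-O = 16 → Q
  i=11: W-A = 22 → W
  i=12: I-Y = 10 → K
  i=13: T-A = 19 → T
  i=14: A-Q = 10 → K
  i=15: I-W = 12 → M
  i=16: S-T = 25 → Z
  i=17: H-E =  3 → D
  i=18: P-Z = 16 → Q
  i=19: M-Q = 22 → W
  i=20: R-H = 10 → K
  i=21: K-R = 19 → T
  i=22: M-C = 10 → K
  i=23: K-Y = 12 → M
  i=24: Q-R = 25 → Z
  i=25: D-A =  3 → D
  i=26: O-Y = 16 → Q
  i=27: O-S = 22 → W
  shifts repeat with period 8: ZDQWKTKM

ZDQWKTKM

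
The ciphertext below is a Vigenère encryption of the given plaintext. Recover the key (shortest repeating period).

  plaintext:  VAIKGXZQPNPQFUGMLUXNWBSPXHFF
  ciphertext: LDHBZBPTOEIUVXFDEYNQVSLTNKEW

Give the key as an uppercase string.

QDZRTE

  i= 0: L-V = 16 → Q
  i= 1: D-A =  3 → D
  i= 2: H-I = 25 → Z
  i= 3: B-K = 17 → R
  i= 4: Z-G = 19 → T
  i= 5: B-X =  4 → E
  i= 6: P-Z = 16 → Q
  i= 7: T-Q =  3 → D
  i= 8: O-P = 25 → Z
  i= 9: E-N = 17 → R
  i=10: I-P = 19 → T
  i=11: U-Q =  4 → E
  i=12: V-F = 16 → Q
  i=13: X-U =  3 → D
  i=14: F-G = 25 → Z
  i=15: D-M = 17 → R
  i=16: E-L = 19 → T
  i=17: Y-U =  4 → E
  i=18: N-X = 16 → Q
  i=19: Q-N =  3 → D
  i=20: V-W = 25 → Z
  i=21: S-B = 17 → R
  i=22: L-S = 19 → T
  i=23: T-P =  4 → E
  i=24: N-X = 16 → Q
  i=25: K-H =  3 → D
  i=26: E-F = 25 → Z
  i=27: W-F = 17 → R
  shifts repeat with period 6: QDZRTE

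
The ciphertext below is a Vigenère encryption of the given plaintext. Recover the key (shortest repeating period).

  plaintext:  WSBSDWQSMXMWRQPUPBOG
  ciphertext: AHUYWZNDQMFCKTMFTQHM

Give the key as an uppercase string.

EPTGTDXL

  i= 0: A-W =  4 → E
  i= 1: H-S = 15 → P
  i= 2: U-B = 19 → T
  i= 3: Y-S =  6 → G
  i= 4: W-D = 19 → T
  i= 5: Z-W =  3 → D
  i= 6: N-Q = 23 → X
  i= 7: D-S = 11 → L
  i= 8: Q-M =  4 → E
  i= 9: M-X = 15 → P
  i=10: F-M = 19 → T
  i=11: C-W =  6 → G
  i=12: K-R = 19 → T
  i=13: T-Q =  3 → D
  i=14: M-P = 23 → X
  i=15: F-U = 11 → L
  i=16: T-P =  4 → E
  i=17: Q-B = 15 → P
  i=18: H-O = 19 → T
  i=19: M-G =  6 → G
  shifts repeat with period 8: EPTGTDXL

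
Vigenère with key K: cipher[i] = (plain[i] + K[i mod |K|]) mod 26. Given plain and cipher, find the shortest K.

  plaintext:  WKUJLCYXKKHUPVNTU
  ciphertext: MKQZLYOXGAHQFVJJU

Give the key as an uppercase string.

  i= 0: M-W = 16 → Q
  i= 1: K-K =  0 → A
  i= 2: Q-U = 22 → W
  i= 3: Z-J = 16 → Q
  i= 4: L-L =  0 → A
  i= 5: Y-C = 22 → W
  i= 6: O-Y = 16 → Q
  i= 7: X-X =  0 → A
  i= 8: G-K = 22 → W
  i= 9: A-K = 16 → Q
  i=10: H-H =  0 → A
  i=11: Q-U = 22 → W
  i=12: F-P = 16 → Q
  i=13: V-V =  0 → A
  i=14: J-N = 22 → W
  i=15: J-T = 16 → Q
  i=16: U-U =  0 → A
  shifts repeat with period 3: QAW

QAW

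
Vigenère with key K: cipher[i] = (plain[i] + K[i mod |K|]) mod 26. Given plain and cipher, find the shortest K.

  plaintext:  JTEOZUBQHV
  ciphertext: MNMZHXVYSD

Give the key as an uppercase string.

DUILI

  i= 0: M-J =  3 → D
  i= 1: N-T = 20 → U
  i= 2: M-E =  8 → I
  i= 3: Z-O = 11 → L
  i= 4: H-Z =  8 → I
  i= 5: X-U =  3 → D
  i= 6: V-B = 20 → U
  i= 7: Y-Q =  8 → I
  i= 8: S-H = 11 → L
  i= 9: D-V =  8 → I
  shifts repeat with period 5: DUILI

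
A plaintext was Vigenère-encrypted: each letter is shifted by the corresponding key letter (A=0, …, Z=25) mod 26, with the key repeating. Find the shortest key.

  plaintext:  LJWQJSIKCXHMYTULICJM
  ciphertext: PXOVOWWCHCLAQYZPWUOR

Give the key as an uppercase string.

  i= 0: P-L =  4 → E
  i= 1: X-J = 14 → O
  i= 2: O-W = 18 → S
  i= 3: V-Q =  5 → F
  i= 4: O-J =  5 → F
  i= 5: W-S =  4 → E
  i= 6: W-I = 14 → O
  i= 7: C-K = 18 → S
  i= 8: H-C =  5 → F
  i= 9: C-X =  5 → F
  i=10: L-H =  4 → E
  i=11: A-M = 14 → O
  i=12: Q-Y = 18 → S
  i=13: Y-T =  5 → F
  i=14: Z-U =  5 → F
  i=15: P-L =  4 → E
  i=16: W-I = 14 → O
  i=17: U-C = 18 → S
  i=18: O-J =  5 → F
  i=19: R-M =  5 → F
  shifts repeat with period 5: EOSFF

EOSFF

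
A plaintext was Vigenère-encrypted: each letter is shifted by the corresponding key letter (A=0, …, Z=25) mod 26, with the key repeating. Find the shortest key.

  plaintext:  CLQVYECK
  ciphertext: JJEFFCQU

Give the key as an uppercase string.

HYOK

  i= 0: J-C =  7 → H
  i= 1: J-L = 24 → Y
  i= 2: E-Q = 14 → O
  i= 3: F-V = 10 → K
  i= 4: F-Y =  7 → H
  i= 5: C-E = 24 → Y
  i= 6: Q-C = 14 → O
  i= 7: U-K = 10 → K
  shifts repeat with period 4: HYOK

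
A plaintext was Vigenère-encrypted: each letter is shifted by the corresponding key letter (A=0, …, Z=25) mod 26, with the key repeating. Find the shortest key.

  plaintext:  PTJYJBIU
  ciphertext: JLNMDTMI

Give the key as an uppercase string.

  i= 0: J-P = 20 → U
  i= 1: L-T = 18 → S
  i= 2: N-J =  4 → E
  i= 3: M-Y = 14 → O
  i= 4: D-J = 20 → U
  i= 5: T-B = 18 → S
  i= 6: M-I =  4 → E
  i= 7: I-U = 14 → O
  shifts repeat with period 4: USEO

USEO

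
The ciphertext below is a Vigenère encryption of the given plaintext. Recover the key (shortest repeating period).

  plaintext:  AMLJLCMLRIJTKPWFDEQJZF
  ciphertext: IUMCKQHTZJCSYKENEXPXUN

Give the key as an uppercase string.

IIBTZOV

  i= 0: I-A =  8 → I
  i= 1: U-M =  8 → I
  i= 2: M-L =  1 → B
  i= 3: C-J = 19 → T
  i= 4: K-L = 25 → Z
  i= 5: Q-C = 14 → O
  i= 6: H-M = 21 → V
  i= 7: T-L =  8 → I
  i= 8: Z-R =  8 → I
  i= 9: J-I =  1 → B
  i=10: C-J = 19 → T
  i=11: S-T = 25 → Z
  i=12: Y-K = 14 → O
  i=13: K-P = 21 → V
  i=14: E-W =  8 → I
  i=15: N-F =  8 → I
  i=16: E-D =  1 → B
  i=17: X-E = 19 → T
  i=18: P-Q = 25 → Z
  i=19: X-J = 14 → O
  i=20: U-Z = 21 → V
  i=21: N-F =  8 → I
  shifts repeat with period 7: IIBTZOV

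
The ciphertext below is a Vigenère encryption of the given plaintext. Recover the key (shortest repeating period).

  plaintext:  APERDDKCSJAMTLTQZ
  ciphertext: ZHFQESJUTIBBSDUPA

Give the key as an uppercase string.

ZSBZBP

  i= 0: Z-A = 25 → Z
  i= 1: H-P = 18 → S
  i= 2: F-E =  1 → B
  i= 3: Q-R = 25 → Z
  i= 4: E-D =  1 → B
  i= 5: S-D = 15 → P
  i= 6: J-K = 25 → Z
  i= 7: U-C = 18 → S
  i= 8: T-S =  1 → B
  i= 9: I-J = 25 → Z
  i=10: B-A =  1 → B
  i=11: B-M = 15 → P
  i=12: S-T = 25 → Z
  i=13: D-L = 18 → S
  i=14: U-T =  1 → B
  i=15: P-Q = 25 → Z
  i=16: A-Z =  1 → B
  shifts repeat with period 6: ZSBZBP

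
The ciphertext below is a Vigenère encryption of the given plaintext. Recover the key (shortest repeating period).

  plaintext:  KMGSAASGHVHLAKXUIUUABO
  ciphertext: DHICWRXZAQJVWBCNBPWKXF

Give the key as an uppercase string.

  i= 0: D-K = 19 → T
  i= 1: H-M = 21 → V
  i= 2: I-G =  2 → C
  i= 3: C-S = 10 → K
  i= 4: W-A = 22 → W
  i= 5: R-A = 17 → R
  i= 6: X-S =  5 → F
  i= 7: Z-G = 19 → T
  i= 8: A-H = 19 → T
  i= 9: Q-V = 21 → V
  i=10: J-H =  2 → C
  i=11: V-L = 10 → K
  i=12: W-A = 22 → W
  i=13: B-K = 17 → R
  i=14: C-X =  5 → F
  i=15: N-U = 19 → T
  i=16: B-I = 19 → T
  i=17: P-U = 21 → V
  i=18: W-U =  2 → C
  i=19: K-A = 10 → K
  i=20: X-B = 22 → W
  i=21: F-O = 17 → R
  shifts repeat with period 8: TVCKWRFT

TVCKWRFT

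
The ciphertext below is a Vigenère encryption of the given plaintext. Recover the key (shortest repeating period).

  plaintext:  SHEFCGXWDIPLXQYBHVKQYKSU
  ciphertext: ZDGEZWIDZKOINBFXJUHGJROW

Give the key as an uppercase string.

HWCZXQL

  i= 0: Z-S =  7 → H
  i= 1: D-H = 22 → W
  i= 2: G-E =  2 → C
  i= 3: E-F = 25 → Z
  i= 4: Z-C = 23 → X
  i= 5: W-G = 16 → Q
  i= 6: I-X = 11 → L
  i= 7: D-W =  7 → H
  i= 8: Z-D = 22 → W
  i= 9: K-I =  2 → C
  i=10: O-P = 25 → Z
  i=11: I-L = 23 → X
  i=12: N-X = 16 → Q
  i=13: B-Q = 11 → L
  i=14: F-Y =  7 → H
  i=15: X-B = 22 → W
  i=16: J-H =  2 → C
  i=17: U-V = 25 → Z
  i=18: H-K = 23 → X
  i=19: G-Q = 16 → Q
  i=20: J-Y = 11 → L
  i=21: R-K =  7 → H
  i=22: O-S = 22 → W
  i=23: W-U =  2 → C
  shifts repeat with period 7: HWCZXQL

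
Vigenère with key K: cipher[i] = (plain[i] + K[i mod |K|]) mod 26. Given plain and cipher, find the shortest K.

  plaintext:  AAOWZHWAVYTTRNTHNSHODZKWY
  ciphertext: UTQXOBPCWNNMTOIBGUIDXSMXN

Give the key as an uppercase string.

UTCBP

  i= 0: U-A = 20 → U
  i= 1: T-A = 19 → T
  i= 2: Q-O =  2 → C
  i= 3: X-W =  1 → B
  i= 4: O-Z = 15 → P
  i= 5: B-H = 20 → U
  i= 6: P-W = 19 → T
  i= 7: C-A =  2 → C
  i= 8: W-V =  1 → B
  i= 9: N-Y = 15 → P
  i=10: N-T = 20 → U
  i=11: M-T = 19 → T
  i=12: T-R =  2 → C
  i=13: O-N =  1 → B
  i=14: I-T = 15 → P
  i=15: B-H = 20 → U
  i=16: G-N = 19 → T
  i=17: U-S =  2 → C
  i=18: I-H =  1 → B
  i=19: D-O = 15 → P
  i=20: X-D = 20 → U
  i=21: S-Z = 19 → T
  i=22: M-K =  2 → C
  i=23: X-W =  1 → B
  i=24: N-Y = 15 → P
  shifts repeat with period 5: UTCBP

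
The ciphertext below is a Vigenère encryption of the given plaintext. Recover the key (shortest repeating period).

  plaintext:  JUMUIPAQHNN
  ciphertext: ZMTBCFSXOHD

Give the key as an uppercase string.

QSHHU

  i= 0: Z-J = 16 → Q
  i= 1: M-U = 18 → S
  i= 2: T-M =  7 → H
  i= 3: B-U =  7 → H
  i= 4: C-I = 20 → U
  i= 5: F-P = 16 → Q
  i= 6: S-A = 18 → S
  i= 7: X-Q =  7 → H
  i= 8: O-H =  7 → H
  i= 9: H-N = 20 → U
  i=10: D-N = 16 → Q
  shifts repeat with period 5: QSHHU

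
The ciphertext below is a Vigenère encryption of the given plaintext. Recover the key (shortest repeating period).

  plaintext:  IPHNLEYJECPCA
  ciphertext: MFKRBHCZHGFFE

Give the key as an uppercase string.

EQD

  i= 0: M-I =  4 → E
  i= 1: F-P = 16 → Q
  i= 2: K-H =  3 → D
  i= 3: R-N =  4 → E
  i= 4: B-L = 16 → Q
  i= 5: H-E =  3 → D
  i= 6: C-Y =  4 → E
  i= 7: Z-J = 16 → Q
  i= 8: H-E =  3 → D
  i= 9: G-C =  4 → E
  i=10: F-P = 16 → Q
  i=11: F-C =  3 → D
  i=12: E-A =  4 → E
  shifts repeat with period 3: EQD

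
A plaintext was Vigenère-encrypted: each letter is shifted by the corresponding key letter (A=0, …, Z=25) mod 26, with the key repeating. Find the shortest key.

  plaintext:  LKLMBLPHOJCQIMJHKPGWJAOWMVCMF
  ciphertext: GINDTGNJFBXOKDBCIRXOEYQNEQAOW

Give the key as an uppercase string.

VYCRS

  i= 0: G-L = 21 → V
  i= 1: I-K = 24 → Y
  i= 2: N-L =  2 → C
  i= 3: D-M = 17 → R
  i= 4: T-B = 18 → S
  i= 5: G-L = 21 → V
  i= 6: N-P = 24 → Y
  i= 7: J-H =  2 → C
  i= 8: F-O = 17 → R
  i= 9: B-J = 18 → S
  i=10: X-C = 21 → V
  i=11: O-Q = 24 → Y
  i=12: K-I =  2 → C
  i=13: D-M = 17 → R
  i=14: B-J = 18 → S
  i=15: C-H = 21 → V
  i=16: I-K = 24 → Y
  i=17: R-P =  2 → C
  i=18: X-G = 17 → R
  i=19: O-W = 18 → S
  i=20: E-J = 21 → V
  i=21: Y-A = 24 → Y
  i=22: Q-O =  2 → C
  i=23: N-W = 17 → R
  i=24: E-M = 18 → S
  i=25: Q-V = 21 → V
  i=26: A-C = 24 → Y
  i=27: O-M =  2 → C
  i=28: W-F = 17 → R
  shifts repeat with period 5: VYCRS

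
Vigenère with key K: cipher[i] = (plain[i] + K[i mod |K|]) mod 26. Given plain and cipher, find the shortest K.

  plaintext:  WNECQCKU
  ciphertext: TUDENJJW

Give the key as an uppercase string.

XHZC

  i= 0: T-W = 23 → X
  i= 1: U-N =  7 → H
  i= 2: D-E = 25 → Z
  i= 3: E-C =  2 → C
  i= 4: N-Q = 23 → X
  i= 5: J-C =  7 → H
  i= 6: J-K = 25 → Z
  i= 7: W-U =  2 → C
  shifts repeat with period 4: XHZC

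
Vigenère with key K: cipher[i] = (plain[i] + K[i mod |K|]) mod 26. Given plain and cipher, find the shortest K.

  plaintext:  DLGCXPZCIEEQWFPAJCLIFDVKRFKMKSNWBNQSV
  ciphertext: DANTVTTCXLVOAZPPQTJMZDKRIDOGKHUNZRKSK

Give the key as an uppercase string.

  i= 0: D-D =  0 → A
  i= 1: A-L = 15 → P
  i= 2: N-G =  7 → H
  i= 3: T-C = 17 → R
  i= 4: V-X = 24 → Y
  i= 5: T-P =  4 → E
  i= 6: T-Z = 20 → U
  i= 7: C-C =  0 → A
  i= 8: X-I = 15 → P
  i= 9: L-E =  7 → H
  i=10: V-E = 17 → R
  i=11: O-Q = 24 → Y
  i=12: A-W =  4 → E
  i=13: Z-F = 20 → U
  i=14: P-P =  0 → A
  i=15: P-A = 15 → P
  i=16: Q-J =  7 → H
  i=17: T-C = 17 → R
  i=18: J-L = 24 → Y
  i=19: M-I =  4 → E
  i=20: Z-F = 20 → U
  i=21: D-D =  0 → A
  i=22: K-V = 15 → P
  i=23: R-K =  7 → H
  i=24: I-R = 17 → R
  i=25: D-F = 24 → Y
  i=26: O-K =  4 → E
  i=27: G-M = 20 → U
  i=28: K-K =  0 → A
  i=29: H-S = 15 → P
  i=30: U-N =  7 → H
  i=31: N-W = 17 → R
  i=32: Z-B = 24 → Y
  i=33: R-N =  4 → E
  i=34: K-Q = 20 → U
  i=35: S-S =  0 → A
  i=36: K-V = 15 → P
  shifts repeat with period 7: APHRYEU

APHRYEU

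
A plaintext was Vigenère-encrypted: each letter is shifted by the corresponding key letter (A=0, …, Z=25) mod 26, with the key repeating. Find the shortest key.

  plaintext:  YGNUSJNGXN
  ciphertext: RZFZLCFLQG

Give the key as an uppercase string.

  i= 0: R-Y = 19 → T
  i= 1: Z-G = 19 → T
  i= 2: F-N = 18 → S
  i= 3: Z-U =  5 → F
  i= 4: L-S = 19 → T
  i= 5: C-J = 19 → T
  i= 6: F-N = 18 → S
  i= 7: L-G =  5 → F
  i= 8: Q-X = 19 → T
  i= 9: G-N = 19 → T
  shifts repeat with period 4: TTSF

TTSF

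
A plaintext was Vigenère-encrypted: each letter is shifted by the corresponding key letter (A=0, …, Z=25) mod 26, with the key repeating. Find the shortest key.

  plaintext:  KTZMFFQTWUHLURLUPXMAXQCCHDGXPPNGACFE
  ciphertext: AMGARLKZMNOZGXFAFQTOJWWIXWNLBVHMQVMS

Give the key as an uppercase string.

QTHOMGUG

  i= 0: A-K = 16 → Q
  i= 1: M-T = 19 → T
  i= 2: G-Z =  7 → H
  i= 3: A-M = 14 → O
  i= 4: R-F = 12 → M
  i= 5: L-F =  6 → G
  i= 6: K-Q = 20 → U
  i= 7: Z-T =  6 → G
  i= 8: M-W = 16 → Q
  i= 9: N-U = 19 → T
  i=10: O-H =  7 → H
  i=11: Z-L = 14 → O
  i=12: G-U = 12 → M
  i=13: X-R =  6 → G
  i=14: F-L = 20 → U
  i=15: A-U =  6 → G
  i=16: F-P = 16 → Q
  i=17: Q-X = 19 → T
  i=18: T-M =  7 → H
  i=19: O-A = 14 → O
  i=20: J-X = 12 → M
  i=21: W-Q =  6 → G
  i=22: W-C = 20 → U
  i=23: I-C =  6 → G
  i=24: X-H = 16 → Q
  i=25: W-D = 19 → T
  i=26: N-G =  7 → H
  i=27: L-X = 14 → O
  i=28: B-P = 12 → M
  i=29: V-P =  6 → G
  i=30: H-N = 20 → U
  i=31: M-G =  6 → G
  i=32: Q-A = 16 → Q
  i=33: V-C = 19 → T
  i=34: M-F =  7 → H
  i=35: S-E = 14 → O
  shifts repeat with period 8: QTHOMGUG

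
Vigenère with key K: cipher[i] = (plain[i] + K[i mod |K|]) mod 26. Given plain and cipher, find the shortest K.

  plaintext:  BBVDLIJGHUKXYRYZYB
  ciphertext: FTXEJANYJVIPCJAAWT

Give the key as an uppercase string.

ESCBYS

  i= 0: F-B =  4 → E
  i= 1: T-B = 18 → S
  i= 2: X-V =  2 → C
  i= 3: E-D =  1 → B
  i= 4: J-L = 24 → Y
  i= 5: A-I = 18 → S
  i= 6: N-J =  4 → E
  i= 7: Y-G = 18 → S
  i= 8: J-H =  2 → C
  i= 9: V-U =  1 → B
  i=10: I-K = 24 → Y
  i=11: P-X = 18 → S
  i=12: C-Y =  4 → E
  i=13: J-R = 18 → S
  i=14: A-Y =  2 → C
  i=15: A-Z =  1 → B
  i=16: W-Y = 24 → Y
  i=17: T-B = 18 → S
  shifts repeat with period 6: ESCBYS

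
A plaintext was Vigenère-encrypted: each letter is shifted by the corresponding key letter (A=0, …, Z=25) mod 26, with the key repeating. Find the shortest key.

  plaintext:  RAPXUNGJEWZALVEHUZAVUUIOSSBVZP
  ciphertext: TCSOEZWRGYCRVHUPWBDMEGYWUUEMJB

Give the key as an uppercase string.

  i= 0: T-R =  2 → C
  i= 1: C-A =  2 → C
  i= 2: S-P =  3 → D
  i= 3: O-X = 17 → R
  i= 4: E-U = 10 → K
  i= 5: Z-N = 12 → M
  i= 6: W-G = 16 → Q
  i= 7: R-J =  8 → I
  i= 8: G-E =  2 → C
  i= 9: Y-W =  2 → C
  i=10: C-Z =  3 → D
  i=11: R-A = 17 → R
  i=12: V-L = 10 → K
  i=13: H-V = 12 → M
  i=14: U-E = 16 → Q
  i=15: P-H =  8 → I
  i=16: W-U =  2 → C
  i=17: B-Z =  2 → C
  i=18: D-A =  3 → D
  i=19: M-V = 17 → R
  i=20: E-U = 10 → K
  i=21: G-U = 12 → M
  i=22: Y-I = 16 → Q
  i=23: W-O =  8 → I
  i=24: U-S =  2 → C
  i=25: U-S =  2 → C
  i=26: E-B =  3 → D
  i=27: M-V = 17 → R
  i=28: J-Z = 10 → K
  i=29: B-P = 12 → M
  shifts repeat with period 8: CCDRKMQI

CCDRKMQI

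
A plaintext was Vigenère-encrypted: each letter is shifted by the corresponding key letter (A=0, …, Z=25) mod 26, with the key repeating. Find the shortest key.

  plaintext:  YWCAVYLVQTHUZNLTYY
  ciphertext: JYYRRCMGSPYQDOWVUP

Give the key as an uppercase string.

  i= 0: J-Y = 11 → L
  i= 1: Y-W =  2 → C
  i= 2: Y-C = 22 → W
  i= 3: R-A = 17 → R
  i= 4: R-V = 22 → W
  i= 5: C-Y =  4 → E
  i= 6: M-L =  1 → B
  i= 7: G-V = 11 → L
  i= 8: S-Q =  2 → C
  i= 9: P-T = 22 → W
  i=10: Y-H = 17 → R
  i=11: Q-U = 22 → W
  i=12: D-Z =  4 → E
  i=13: O-N =  1 → B
  i=14: W-L = 11 → L
  i=15: V-T =  2 → C
  i=16: U-Y = 22 → W
  i=17: P-Y = 17 → R
  shifts repeat with period 7: LCWRWEB

LCWRWEB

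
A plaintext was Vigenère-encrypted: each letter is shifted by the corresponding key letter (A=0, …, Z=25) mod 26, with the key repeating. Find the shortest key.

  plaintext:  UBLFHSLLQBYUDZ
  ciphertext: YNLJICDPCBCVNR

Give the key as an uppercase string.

EMAEBKS

  i= 0: Y-U =  4 → E
  i= 1: N-B = 12 → M
  i= 2: L-L =  0 → A
  i= 3: J-F =  4 → E
  i= 4: I-H =  1 → B
  i= 5: C-S = 10 → K
  i= 6: D-L = 18 → S
  i= 7: P-L =  4 → E
  i= 8: C-Q = 12 → M
  i= 9: B-B =  0 → A
  i=10: C-Y =  4 → E
  i=11: V-U =  1 → B
  i=12: N-D = 10 → K
  i=13: R-Z = 18 → S
  shifts repeat with period 7: EMAEBKS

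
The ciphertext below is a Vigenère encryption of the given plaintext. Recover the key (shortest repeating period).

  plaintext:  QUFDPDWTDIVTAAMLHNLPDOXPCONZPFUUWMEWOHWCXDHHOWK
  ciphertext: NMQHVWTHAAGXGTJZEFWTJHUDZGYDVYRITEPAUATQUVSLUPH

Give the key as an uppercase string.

XSLEGTXO

  i= 0: N-Q = 23 → X
  i= 1: M-U = 18 → S
  i= 2: Q-F = 11 → L
  i= 3: H-D =  4 → E
  i= 4: V-P =  6 → G
  i= 5: W-D = 19 → T
  i= 6: T-W = 23 → X
  i= 7: H-T = 14 → O
  i= 8: A-D = 23 → X
  i= 9: A-I = 18 → S
  i=10: G-V = 11 → L
  i=11: X-T =  4 → E
  i=12: G-A =  6 → G
  i=13: T-A = 19 → T
  i=14: J-M = 23 → X
  i=15: Z-L = 14 → O
  i=16: E-H = 23 → X
  i=17: F-N = 18 → S
  i=18: W-L = 11 → L
  i=19: T-P =  4 → E
  i=20: J-D =  6 → G
  i=21: H-O = 19 → T
  i=22: U-X = 23 → X
  i=23: D-P = 14 → O
  i=24: Z-C = 23 → X
  i=25: G-O = 18 → S
  i=26: Y-N = 11 → L
  i=27: D-Z =  4 → E
  i=28: V-P =  6 → G
  i=29: Y-F = 19 → T
  i=30: R-U = 23 → X
  i=31: I-U = 14 → O
  i=32: T-W = 23 → X
  i=33: E-M = 18 → S
  i=34: P-E = 11 → L
  i=35: A-W =  4 → E
  i=36: U-O =  6 → G
  i=37: A-H = 19 → T
  i=38: T-W = 23 → X
  i=39: Q-C = 14 → O
  i=40: U-X = 23 → X
  i=41: V-D = 18 → S
  i=42: S-H = 11 → L
  i=43: L-H =  4 → E
  i=44: U-O =  6 → G
  i=45: P-W = 19 → T
  i=46: H-K = 23 → X
  shifts repeat with period 8: XSLEGTXO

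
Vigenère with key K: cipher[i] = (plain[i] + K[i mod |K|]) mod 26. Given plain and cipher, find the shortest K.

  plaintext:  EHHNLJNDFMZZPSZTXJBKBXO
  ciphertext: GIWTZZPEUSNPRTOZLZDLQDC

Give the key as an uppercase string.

  i= 0: G-E =  2 → C
  i= 1: I-H =  1 → B
  i= 2: W-H = 15 → P
  i= 3: T-N =  6 → G
  i= 4: Z-L = 14 → O
  i= 5: Z-J = 16 → Q
  i= 6: P-N =  2 → C
  i= 7: E-D =  1 → B
  i= 8: U-F = 15 → P
  i= 9: S-M =  6 → G
  i=10: N-Z = 14 → O
  i=11: P-Z = 16 → Q
  i=12: R-P =  2 → C
  i=13: T-S =  1 → B
  i=14: O-Z = 15 → P
  i=15: Z-T =  6 → G
  i=16: L-X = 14 → O
  i=17: Z-J = 16 → Q
  i=18: D-B =  2 → C
  i=19: L-K =  1 → B
  i=20: Q-B = 15 → P
  i=21: D-X =  6 → G
  i=22: C-O = 14 → O
  shifts repeat with period 6: CBPGOQ

CBPGOQ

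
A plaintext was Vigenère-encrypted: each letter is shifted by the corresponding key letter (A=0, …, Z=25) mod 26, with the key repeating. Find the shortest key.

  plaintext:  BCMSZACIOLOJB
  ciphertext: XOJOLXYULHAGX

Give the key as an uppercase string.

  i= 0: X-B = 22 → W
  i= 1: O-C = 12 → M
  i= 2: J-M = 23 → X
  i= 3: O-S = 22 → W
  i= 4: L-Z = 12 → M
  i= 5: X-A = 23 → X
  i= 6: Y-C = 22 → W
  i= 7: U-I = 12 → M
  i= 8: L-O = 23 → X
  i= 9: H-L = 22 → W
  i=10: A-O = 12 → M
  i=11: G-J = 23 → X
  i=12: X-B = 22 → W
  shifts repeat with period 3: WMX

WMX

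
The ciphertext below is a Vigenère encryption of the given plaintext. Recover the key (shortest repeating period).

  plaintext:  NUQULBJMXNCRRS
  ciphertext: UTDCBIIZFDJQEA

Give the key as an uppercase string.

HZNIQ

  i= 0: U-N =  7 → H
  i= 1: T-U = 25 → Z
  i= 2: D-Q = 13 → N
  i= 3: C-U =  8 → I
  i= 4: B-L = 16 → Q
  i= 5: I-B =  7 → H
  i= 6: I-J = 25 → Z
  i= 7: Z-M = 13 → N
  i= 8: F-X =  8 → I
  i= 9: D-N = 16 → Q
  i=10: J-C =  7 → H
  i=11: Q-R = 25 → Z
  i=12: E-R = 13 → N
  i=13: A-S =  8 → I
  shifts repeat with period 5: HZNIQ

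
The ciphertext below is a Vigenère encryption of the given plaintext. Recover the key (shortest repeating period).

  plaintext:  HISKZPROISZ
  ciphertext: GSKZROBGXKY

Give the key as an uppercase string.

  i= 0: G-H = 25 → Z
  i= 1: S-I = 10 → K
  i= 2: K-S = 18 → S
  i= 3: Z-K = 15 → P
  i= 4: R-Z = 18 → S
  i= 5: O-P = 25 → Z
  i= 6: B-R = 10 → K
  i= 7: G-O = 18 → S
  i= 8: X-I = 15 → P
  i= 9: K-S = 18 → S
  i=10: Y-Z = 25 → Z
  shifts repeat with period 5: ZKSPS

ZKSPS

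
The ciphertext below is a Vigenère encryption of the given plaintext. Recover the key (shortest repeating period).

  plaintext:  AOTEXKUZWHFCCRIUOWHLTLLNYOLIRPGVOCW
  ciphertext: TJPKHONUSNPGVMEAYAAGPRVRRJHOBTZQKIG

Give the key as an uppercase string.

TVWGKE

  i= 0: T-A = 19 → T
  i= 1: J-O = 21 → V
  i= 2: P-T = 22 → W
  i= 3: K-E =  6 → G
  i= 4: H-X = 10 → K
  i= 5: O-K =  4 → E
  i= 6: N-U = 19 → T
  i= 7: U-Z = 21 → V
  i= 8: S-W = 22 → W
  i= 9: N-H =  6 → G
  i=10: P-F = 10 → K
  i=11: G-C =  4 → E
  i=12: V-C = 19 → T
  i=13: M-R = 21 → V
  i=14: E-I = 22 → W
  i=15: A-U =  6 → G
  i=16: Y-O = 10 → K
  i=17: A-W =  4 → E
  i=18: A-H = 19 → T
  i=19: G-L = 21 → V
  i=20: P-T = 22 → W
  i=21: R-L =  6 → G
  i=22: V-L = 10 → K
  i=23: R-N =  4 → E
  i=24: R-Y = 19 → T
  i=25: J-O = 21 → V
  i=26: H-L = 22 → W
  i=27: O-I =  6 → G
  i=28: B-R = 10 → K
  i=29: T-P =  4 → E
  i=30: Z-G = 19 → T
  i=31: Q-V = 21 → V
  i=32: K-O = 22 → W
  i=33: I-C =  6 → G
  i=34: G-W = 10 → K
  shifts repeat with period 6: TVWGKE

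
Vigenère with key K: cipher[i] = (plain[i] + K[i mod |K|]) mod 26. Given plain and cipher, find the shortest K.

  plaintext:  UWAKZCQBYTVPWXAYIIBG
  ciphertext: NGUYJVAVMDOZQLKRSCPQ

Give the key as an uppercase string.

TKUOK

  i= 0: N-U = 19 → T
  i= 1: G-W = 10 → K
  i= 2: U-A = 20 → U
  i= 3: Y-K = 14 → O
  i= 4: J-Z = 10 → K
  i= 5: V-C = 19 → T
  i= 6: A-Q = 10 → K
  i= 7: V-B = 20 → U
  i= 8: M-Y = 14 → O
  i= 9: D-T = 10 → K
  i=10: O-V = 19 → T
  i=11: Z-P = 10 → K
  i=12: Q-W = 20 → U
  i=13: L-X = 14 → O
  i=14: K-A = 10 → K
  i=15: R-Y = 19 → T
  i=16: S-I = 10 → K
  i=17: C-I = 20 → U
  i=18: P-B = 14 → O
  i=19: Q-G = 10 → K
  shifts repeat with period 5: TKUOK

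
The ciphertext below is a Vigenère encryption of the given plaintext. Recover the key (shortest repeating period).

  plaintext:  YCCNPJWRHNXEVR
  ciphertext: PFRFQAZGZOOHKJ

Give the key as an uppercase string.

RDPSB

  i= 0: P-Y = 17 → R
  i= 1: F-C =  3 → D
  i= 2: R-C = 15 → P
  i= 3: F-N = 18 → S
  i= 4: Q-P =  1 → B
  i= 5: A-J = 17 → R
  i= 6: Z-W =  3 → D
  i= 7: G-R = 15 → P
  i= 8: Z-H = 18 → S
  i= 9: O-N =  1 → B
  i=10: O-X = 17 → R
  i=11: H-E =  3 → D
  i=12: K-V = 15 → P
  i=13: J-R = 18 → S
  shifts repeat with period 5: RDPSB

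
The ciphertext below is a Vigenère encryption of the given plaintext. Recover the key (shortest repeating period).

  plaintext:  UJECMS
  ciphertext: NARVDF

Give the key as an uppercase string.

  i= 0: N-U = 19 → T
  i= 1: A-J = 17 → R
  i= 2: R-E = 13 → N
  i= 3: V-C = 19 → T
  i= 4: D-M = 17 → R
  i= 5: F-S = 13 → N
  shifts repeat with period 3: TRN

TRN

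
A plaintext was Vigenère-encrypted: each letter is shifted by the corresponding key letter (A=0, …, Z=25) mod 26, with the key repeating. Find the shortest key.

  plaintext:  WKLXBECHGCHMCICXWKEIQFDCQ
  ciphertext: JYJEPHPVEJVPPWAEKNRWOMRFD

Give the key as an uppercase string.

  i= 0: J-W = 13 → N
  i= 1: Y-K = 14 → O
  i= 2: J-L = 24 → Y
  i= 3: E-X =  7 → H
  i= 4: P-B = 14 → O
  i= 5: H-E =  3 → D
  i= 6: P-C = 13 → N
  i= 7: V-H = 14 → O
  i= 8: E-G = 24 → Y
  i= 9: J-C =  7 → H
  i=10: V-H = 14 → O
  i=11: P-M =  3 → D
  i=12: P-C = 13 → N
  i=13: W-I = 14 → O
  i=14: A-C = 24 → Y
  i=15: E-X =  7 → H
  i=16: K-W = 14 → O
  i=17: N-K =  3 → D
  i=18: R-E = 13 → N
  i=19: W-I = 14 → O
  i=20: O-Q = 24 → Y
  i=21: M-F =  7 → H
  i=22: R-D = 14 → O
  i=23: F-C =  3 → D
  i=24: D-Q = 13 → N
  shifts repeat with period 6: NOYHOD

NOYHOD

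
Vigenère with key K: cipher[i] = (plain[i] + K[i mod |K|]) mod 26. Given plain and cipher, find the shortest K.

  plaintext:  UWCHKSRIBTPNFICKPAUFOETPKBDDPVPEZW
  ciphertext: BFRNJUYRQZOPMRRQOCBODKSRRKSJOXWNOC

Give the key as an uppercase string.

  i= 0: B-U =  7 → H
  i= 1: F-W =  9 → J
  i= 2: R-C = 15 → P
  i= 3: N-H =  6 → G
  i= 4: J-K = 25 → Z
  i= 5: U-S =  2 → C
  i= 6: Y-R =  7 → H
  i= 7: R-I =  9 → J
  i= 8: Q-B = 15 → P
  i= 9: Z-T =  6 → G
  i=10: O-P = 25 → Z
  i=11: P-N =  2 → C
  i=12: M-F =  7 → H
  i=13: R-I =  9 → J
  i=14: R-C = 15 → P
  i=15: Q-K =  6 → G
  i=16: O-P = 25 → Z
  i=17: C-A =  2 → C
  i=18: B-U =  7 → H
  i=19: O-F =  9 → J
  i=20: D-O = 15 → P
  i=21: K-E =  6 → G
  i=22: S-T = 25 → Z
  i=23: R-P =  2 → C
  i=24: R-K =  7 → H
  i=25: K-B =  9 → J
  i=26: S-D = 15 → P
  i=27: J-D =  6 → G
  i=28: O-P = 25 → Z
  i=29: X-V =  2 → C
  i=30: W-P =  7 → H
  i=31: N-E =  9 → J
  i=32: O-Z = 15 → P
  i=33: C-W =  6 → G
  shifts repeat with period 6: HJPGZC

HJPGZC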